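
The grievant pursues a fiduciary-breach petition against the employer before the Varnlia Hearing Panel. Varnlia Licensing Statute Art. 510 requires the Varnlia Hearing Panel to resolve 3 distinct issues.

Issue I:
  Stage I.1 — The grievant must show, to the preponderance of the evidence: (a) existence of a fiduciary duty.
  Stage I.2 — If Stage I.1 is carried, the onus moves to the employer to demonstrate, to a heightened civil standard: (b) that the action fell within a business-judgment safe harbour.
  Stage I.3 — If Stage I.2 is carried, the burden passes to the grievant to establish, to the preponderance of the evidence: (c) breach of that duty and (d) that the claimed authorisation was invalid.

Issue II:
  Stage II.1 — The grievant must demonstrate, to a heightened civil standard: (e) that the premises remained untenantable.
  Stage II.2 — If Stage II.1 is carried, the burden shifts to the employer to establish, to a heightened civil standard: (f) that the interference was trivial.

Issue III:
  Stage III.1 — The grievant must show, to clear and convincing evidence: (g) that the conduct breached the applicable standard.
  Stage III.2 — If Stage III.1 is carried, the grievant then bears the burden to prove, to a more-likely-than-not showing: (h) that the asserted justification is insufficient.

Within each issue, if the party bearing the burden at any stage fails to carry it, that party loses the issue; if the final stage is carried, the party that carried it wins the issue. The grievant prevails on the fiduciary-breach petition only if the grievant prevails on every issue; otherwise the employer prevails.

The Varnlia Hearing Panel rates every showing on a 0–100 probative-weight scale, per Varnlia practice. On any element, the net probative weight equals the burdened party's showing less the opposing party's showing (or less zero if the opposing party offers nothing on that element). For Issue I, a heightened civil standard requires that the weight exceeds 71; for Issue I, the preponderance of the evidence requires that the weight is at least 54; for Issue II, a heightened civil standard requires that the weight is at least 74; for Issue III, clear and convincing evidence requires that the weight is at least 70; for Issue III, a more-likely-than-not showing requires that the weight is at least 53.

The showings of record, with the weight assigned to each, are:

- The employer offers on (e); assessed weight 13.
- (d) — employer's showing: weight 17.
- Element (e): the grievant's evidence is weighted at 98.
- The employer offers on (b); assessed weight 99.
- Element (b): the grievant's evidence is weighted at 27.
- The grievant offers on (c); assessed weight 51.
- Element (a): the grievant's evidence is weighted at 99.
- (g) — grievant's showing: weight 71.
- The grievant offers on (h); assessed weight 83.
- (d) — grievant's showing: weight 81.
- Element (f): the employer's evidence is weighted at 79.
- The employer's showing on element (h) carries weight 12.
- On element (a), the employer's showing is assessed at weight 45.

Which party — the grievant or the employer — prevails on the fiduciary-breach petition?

employer

— Issue I —
Stage I.1 — burden on grievant; standard: the preponderance of the evidence (weight is at least 54).
    (a): 99 − 45 = 54 ≥ 54 [met]
  Stage I.1 carried; the burden shifts to the employer.
Stage I.2 — burden on employer; standard: a heightened civil standard (weight exceeds 71).
    (b): 99 − 27 = 72 > 71 [met]
  Stage I.2 is satisfied; the onus moves to the grievant.
Stage I.3 — burden on grievant; standard: the preponderance of the evidence (weight is at least 54).
    (c): 51 < 54 [not met]
    (d): 81 − 17 = 64 ≥ 54 [met]
  The grievant does not carry Stage I.3.
The employer prevails on this issue.
— Issue II —
Stage II.1 — burden on grievant; standard: a heightened civil standard (weight is at least 74).
    (e): 98 − 13 = 85 ≥ 74 [met]
  The grievant carries Stage II.1; the employer now bears the burden.
Stage II.2 — burden on employer; standard: a heightened civil standard (weight is at least 74).
    (f): 79 ≥ 74 [met]
  Stage II.2 carried; the final stage is satisfied.
All stages carried — the employer prevails on this issue.
— Issue III —
Stage III.1 — burden on grievant; standard: clear and convincing evidence (weight is at least 70).
    (g): 71 ≥ 70 [met]
  Stage III.1 is satisfied; the grievant continues to bear the burden.
Stage III.2 — burden on grievant; standard: a more-likely-than-not showing (weight is at least 53).
    (h): 83 − 12 = 71 ≥ 53 [met]
  Stage III.2 carried; the final stage is satisfied.
Every stage carried; the grievant prevails on this issue.
Per-issue: Issue I → employer; Issue II → employer; Issue III → grievant. The grievant must prevail on every issue; overall, the employer prevails.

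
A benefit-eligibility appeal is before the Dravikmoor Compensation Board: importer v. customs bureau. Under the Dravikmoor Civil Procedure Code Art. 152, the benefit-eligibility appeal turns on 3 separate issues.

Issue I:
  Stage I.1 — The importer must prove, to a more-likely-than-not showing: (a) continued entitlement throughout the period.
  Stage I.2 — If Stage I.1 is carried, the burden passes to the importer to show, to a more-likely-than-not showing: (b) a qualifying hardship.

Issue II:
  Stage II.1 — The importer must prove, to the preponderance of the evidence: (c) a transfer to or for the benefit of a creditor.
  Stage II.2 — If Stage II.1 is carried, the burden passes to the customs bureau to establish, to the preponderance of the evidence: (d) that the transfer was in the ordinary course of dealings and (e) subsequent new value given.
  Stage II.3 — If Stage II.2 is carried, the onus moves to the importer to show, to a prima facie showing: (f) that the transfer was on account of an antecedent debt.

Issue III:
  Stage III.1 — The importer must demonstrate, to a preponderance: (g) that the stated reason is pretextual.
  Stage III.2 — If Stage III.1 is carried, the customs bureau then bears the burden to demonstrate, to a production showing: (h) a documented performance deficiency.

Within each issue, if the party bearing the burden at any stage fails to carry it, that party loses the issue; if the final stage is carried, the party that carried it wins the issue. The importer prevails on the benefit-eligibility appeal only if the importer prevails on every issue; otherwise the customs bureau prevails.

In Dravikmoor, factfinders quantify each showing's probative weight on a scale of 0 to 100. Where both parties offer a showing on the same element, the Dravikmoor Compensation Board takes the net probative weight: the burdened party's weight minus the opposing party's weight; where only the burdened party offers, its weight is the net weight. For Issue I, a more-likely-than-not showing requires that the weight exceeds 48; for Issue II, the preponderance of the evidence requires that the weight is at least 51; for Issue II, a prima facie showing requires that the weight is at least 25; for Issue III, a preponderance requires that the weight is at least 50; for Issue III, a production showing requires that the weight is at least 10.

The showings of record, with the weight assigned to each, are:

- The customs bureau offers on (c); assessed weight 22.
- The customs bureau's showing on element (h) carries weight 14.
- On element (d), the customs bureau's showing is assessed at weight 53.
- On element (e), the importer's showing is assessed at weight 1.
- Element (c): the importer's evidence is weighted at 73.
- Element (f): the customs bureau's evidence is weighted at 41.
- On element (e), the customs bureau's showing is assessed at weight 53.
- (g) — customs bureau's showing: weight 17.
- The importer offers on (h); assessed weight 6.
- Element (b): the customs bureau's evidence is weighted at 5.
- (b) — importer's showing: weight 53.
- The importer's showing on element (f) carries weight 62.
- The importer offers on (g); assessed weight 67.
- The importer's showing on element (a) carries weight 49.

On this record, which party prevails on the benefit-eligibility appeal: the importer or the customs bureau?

customs bureau

— Issue I —
Stage I.1 (importer, a more-likely-than-not showing, weight exceeds 48): (a) 49 > 48 — meets.
  Stage I.1 is satisfied; the importer continues to bear the burden.
Stage I.2 (importer, a more-likely-than-not showing, weight exceeds 48): (b) net 53−5=48 ≤ 48 — fails.
  Stage I.2 not carried; the importer fails its burden.
The analysis ends at Stage I.2; the customs bureau prevails on this issue.
— Issue II —
Stage II.1 — burden on importer; standard: the preponderance of the evidence (weight is at least 51).
    (c): 73 − 22 = 51 ≥ 51 [met]
  All elements met. The burden passes to the customs bureau.
Stage II.2 — burden on customs bureau; standard: the preponderance of the evidence (weight is at least 51).
    (d): 53 ≥ 51 [met]
    (e): 53 − 1 = 52 ≥ 51 [met]
  Stage II.2 is satisfied; the onus moves to the importer.
Stage II.3 — burden on importer; standard: a prima facie showing (weight is at least 25).
    (f): 62 − 41 = 21 < 25 [not met]
  Stage II.3 not carried; the importer fails its burden.
The customs bureau prevails on this issue.
— Issue III —
Stage III.1 (importer, a preponderance, weight is at least 50): (g) net 67−17=50 ≥ 50 — meets.
  All elements met. The burden passes to the customs bureau.
Stage III.2 (customs bureau, a production showing, weight is at least 10): (h) net 14−6=8 < 10 — fails.
  The customs bureau does not carry Stage III.2.
The importer prevails on this issue.
Per-issue: Issue I → customs bureau; Issue II → customs bureau; Issue III → importer. The importer must prevail on every issue; overall, the customs bureau prevails.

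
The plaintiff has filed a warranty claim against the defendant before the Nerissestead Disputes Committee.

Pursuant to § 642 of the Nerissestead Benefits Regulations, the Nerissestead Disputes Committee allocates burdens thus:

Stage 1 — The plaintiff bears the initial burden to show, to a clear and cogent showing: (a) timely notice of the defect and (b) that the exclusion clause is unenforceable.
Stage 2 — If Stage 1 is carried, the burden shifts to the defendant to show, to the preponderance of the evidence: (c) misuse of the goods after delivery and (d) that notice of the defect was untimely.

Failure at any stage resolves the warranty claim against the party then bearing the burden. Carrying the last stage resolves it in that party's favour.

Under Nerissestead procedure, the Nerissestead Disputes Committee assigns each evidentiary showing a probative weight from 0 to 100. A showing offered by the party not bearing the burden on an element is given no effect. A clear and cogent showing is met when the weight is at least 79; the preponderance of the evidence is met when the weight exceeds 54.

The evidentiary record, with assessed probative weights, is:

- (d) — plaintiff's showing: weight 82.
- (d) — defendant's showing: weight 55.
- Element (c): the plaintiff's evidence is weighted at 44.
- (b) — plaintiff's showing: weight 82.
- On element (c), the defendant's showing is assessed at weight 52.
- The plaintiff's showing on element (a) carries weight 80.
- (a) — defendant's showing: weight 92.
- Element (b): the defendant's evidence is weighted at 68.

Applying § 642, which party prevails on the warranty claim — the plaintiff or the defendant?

Stage 1 — burden on plaintiff; standard: a clear and cogent showing (weight is at least 79).
    (a): 80 (defendant's 92 disregarded) ≥ 79 [met]
    (b): 82 (defendant's 68 disregarded) ≥ 79 [met]
  The plaintiff carries Stage 1; the defendant now bears the burden.
Stage 2 — burden on defendant; standard: the preponderance of the evidence (weight exceeds 54).
    (c): 52 (plaintiff's 44 disregarded) ≤ 54 [not met]
    (d): 55 (plaintiff's 82 disregarded) > 54 [met]
  The defendant does not carry Stage 2.
The analysis ends at Stage 2; the plaintiff prevails.

plaintiff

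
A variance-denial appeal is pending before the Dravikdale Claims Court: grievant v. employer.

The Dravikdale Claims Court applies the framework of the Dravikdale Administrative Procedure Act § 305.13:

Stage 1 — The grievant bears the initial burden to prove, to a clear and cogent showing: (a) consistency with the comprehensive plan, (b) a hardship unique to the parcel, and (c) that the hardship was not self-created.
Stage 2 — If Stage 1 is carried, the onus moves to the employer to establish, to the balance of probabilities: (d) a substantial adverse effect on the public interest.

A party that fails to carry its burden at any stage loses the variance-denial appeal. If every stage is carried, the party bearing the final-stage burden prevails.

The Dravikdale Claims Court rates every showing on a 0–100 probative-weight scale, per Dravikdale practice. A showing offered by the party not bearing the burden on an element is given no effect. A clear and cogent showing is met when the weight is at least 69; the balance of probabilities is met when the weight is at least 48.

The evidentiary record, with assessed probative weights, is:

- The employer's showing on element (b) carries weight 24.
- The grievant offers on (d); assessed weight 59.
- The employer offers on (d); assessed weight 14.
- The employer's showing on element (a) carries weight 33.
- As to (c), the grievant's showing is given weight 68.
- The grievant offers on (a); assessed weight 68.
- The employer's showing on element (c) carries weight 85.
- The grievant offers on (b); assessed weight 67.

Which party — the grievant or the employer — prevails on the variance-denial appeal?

employer

Stage 1 — burden on grievant; standard: a clear and cogent showing (weight is at least 69).
    (a): 68 (employer's 33 disregarded) < 69 [not met]
    (b): 67 (employer's 24 disregarded) < 69 [not met]
    (c): 68 (employer's 85 disregarded) < 69 [not met]
  Not every element is met, so the grievant fails to carry Stage 1.
The employer prevails.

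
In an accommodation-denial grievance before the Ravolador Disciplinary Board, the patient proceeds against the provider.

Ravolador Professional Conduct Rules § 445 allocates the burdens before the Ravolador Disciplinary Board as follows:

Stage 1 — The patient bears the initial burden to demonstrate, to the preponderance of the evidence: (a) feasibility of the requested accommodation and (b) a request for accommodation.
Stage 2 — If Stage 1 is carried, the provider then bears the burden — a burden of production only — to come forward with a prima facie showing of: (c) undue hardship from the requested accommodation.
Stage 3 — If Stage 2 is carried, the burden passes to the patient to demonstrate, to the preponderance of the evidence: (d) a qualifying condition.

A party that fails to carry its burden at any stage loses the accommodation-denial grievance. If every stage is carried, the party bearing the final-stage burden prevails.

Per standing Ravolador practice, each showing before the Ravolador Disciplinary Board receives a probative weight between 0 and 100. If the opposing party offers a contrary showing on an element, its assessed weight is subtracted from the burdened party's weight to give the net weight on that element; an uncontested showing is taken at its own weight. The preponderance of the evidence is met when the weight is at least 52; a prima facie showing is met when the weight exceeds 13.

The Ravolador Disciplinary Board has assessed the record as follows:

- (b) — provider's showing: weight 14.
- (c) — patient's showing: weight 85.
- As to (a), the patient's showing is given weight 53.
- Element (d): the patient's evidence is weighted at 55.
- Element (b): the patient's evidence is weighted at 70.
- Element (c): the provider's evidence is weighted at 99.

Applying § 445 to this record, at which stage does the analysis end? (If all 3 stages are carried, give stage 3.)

stage 3

At Stage 1 the patient must meet the preponderance of the evidence (weight is at least 52): on (a) the weight is 53, ≥ 52, so (a) meets the standard; on (b) the weight is 70 less the opposing 14 gives net 56, ≥ 52, so (b) meets the standard.
  The patient carries Stage 1; the provider now bears the burden.
At Stage 2 the provider must meet a prima facie showing (weight exceeds 13): on (c) the weight is 99 less the opposing 85 gives net 14, > 13, so (c) meets the standard.
  Stage 2 carried; the burden shifts to the patient.
At Stage 3 the patient must meet the preponderance of the evidence (weight is at least 52): on (d) the weight is 55, which does reach 52, so (d) meets the standard.
  Stage 3 carried; the final stage is satisfied.
All stages carried — the patient prevails.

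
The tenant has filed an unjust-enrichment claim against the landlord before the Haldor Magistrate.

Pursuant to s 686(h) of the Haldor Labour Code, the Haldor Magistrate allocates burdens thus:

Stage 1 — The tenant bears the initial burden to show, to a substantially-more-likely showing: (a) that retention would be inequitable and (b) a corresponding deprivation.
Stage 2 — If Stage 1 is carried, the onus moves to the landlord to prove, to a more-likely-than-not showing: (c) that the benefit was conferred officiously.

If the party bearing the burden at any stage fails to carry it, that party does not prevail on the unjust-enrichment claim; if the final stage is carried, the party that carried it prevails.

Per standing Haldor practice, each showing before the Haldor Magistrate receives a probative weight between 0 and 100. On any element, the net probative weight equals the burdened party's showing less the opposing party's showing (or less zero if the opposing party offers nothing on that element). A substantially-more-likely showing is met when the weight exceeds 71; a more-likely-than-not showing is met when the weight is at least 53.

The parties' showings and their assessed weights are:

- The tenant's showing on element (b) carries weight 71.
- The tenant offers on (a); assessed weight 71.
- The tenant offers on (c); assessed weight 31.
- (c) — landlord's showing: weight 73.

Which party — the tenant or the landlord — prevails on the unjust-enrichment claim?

At Stage 1 the tenant must meet a substantially-more-likely showing (weight exceeds 71): on (a) the weight is 71, which does not exceed 71, so (a) does not meet the standard; on (b) the weight is 71, ≤ 71, so (b) does not meet the standard.
  Stage 1 not carried; the tenant fails its burden.
The analysis ends at Stage 1; the landlord prevails.

landlord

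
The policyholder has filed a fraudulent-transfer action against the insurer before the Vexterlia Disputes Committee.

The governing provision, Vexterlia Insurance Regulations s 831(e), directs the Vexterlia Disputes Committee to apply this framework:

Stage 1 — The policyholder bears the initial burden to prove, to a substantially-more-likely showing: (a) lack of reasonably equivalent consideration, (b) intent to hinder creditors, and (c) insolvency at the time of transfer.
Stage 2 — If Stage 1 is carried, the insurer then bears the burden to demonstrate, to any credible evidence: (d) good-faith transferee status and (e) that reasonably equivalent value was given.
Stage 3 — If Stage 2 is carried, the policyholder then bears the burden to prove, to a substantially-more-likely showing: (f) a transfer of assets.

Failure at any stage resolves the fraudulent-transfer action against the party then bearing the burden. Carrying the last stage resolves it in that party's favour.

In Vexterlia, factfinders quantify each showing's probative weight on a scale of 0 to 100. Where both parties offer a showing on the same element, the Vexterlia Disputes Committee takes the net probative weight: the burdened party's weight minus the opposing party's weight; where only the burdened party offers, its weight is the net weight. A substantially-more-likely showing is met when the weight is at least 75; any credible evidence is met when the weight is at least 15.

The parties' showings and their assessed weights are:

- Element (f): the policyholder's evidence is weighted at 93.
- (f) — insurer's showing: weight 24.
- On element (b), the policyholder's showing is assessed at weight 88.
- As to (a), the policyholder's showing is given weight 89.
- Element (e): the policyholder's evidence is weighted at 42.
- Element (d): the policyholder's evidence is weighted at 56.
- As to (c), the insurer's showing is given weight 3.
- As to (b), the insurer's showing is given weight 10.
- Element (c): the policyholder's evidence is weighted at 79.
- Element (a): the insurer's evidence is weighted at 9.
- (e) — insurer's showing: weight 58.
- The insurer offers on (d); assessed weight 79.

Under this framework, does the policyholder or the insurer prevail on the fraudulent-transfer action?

insurer

At Stage 1 the policyholder must meet a substantially-more-likely showing (weight is at least 75): on (a) the weight is 89 less the opposing 9 gives net 80, which does reach 75, so (a) meets the standard; on (b) the weight is 88 less the opposing 10 gives net 78, which does reach 75, so (b) meets the standard; on (c) the weight is 79 less the opposing 3 gives net 76, which does reach 75, so (c) meets the standard.
  Stage 1 carried; the burden shifts to the insurer.
At Stage 2 the insurer must meet any credible evidence (weight is at least 15): on (d) the weight is 79 less the opposing 56 gives net 23, which does reach 15, so (d) meets the standard; on (e) the weight is 58 less the opposing 42 gives net 16, ≥ 15, so (e) meets the standard.
  Stage 2 is satisfied; the onus moves to the policyholder.
At Stage 3 the policyholder must meet a substantially-more-likely showing (weight is at least 75): on (f) the weight is 93 less the opposing 24 gives net 69, < 75, so (f) does not meet the standard.
  The policyholder does not carry Stage 3.
So the insurer prevails.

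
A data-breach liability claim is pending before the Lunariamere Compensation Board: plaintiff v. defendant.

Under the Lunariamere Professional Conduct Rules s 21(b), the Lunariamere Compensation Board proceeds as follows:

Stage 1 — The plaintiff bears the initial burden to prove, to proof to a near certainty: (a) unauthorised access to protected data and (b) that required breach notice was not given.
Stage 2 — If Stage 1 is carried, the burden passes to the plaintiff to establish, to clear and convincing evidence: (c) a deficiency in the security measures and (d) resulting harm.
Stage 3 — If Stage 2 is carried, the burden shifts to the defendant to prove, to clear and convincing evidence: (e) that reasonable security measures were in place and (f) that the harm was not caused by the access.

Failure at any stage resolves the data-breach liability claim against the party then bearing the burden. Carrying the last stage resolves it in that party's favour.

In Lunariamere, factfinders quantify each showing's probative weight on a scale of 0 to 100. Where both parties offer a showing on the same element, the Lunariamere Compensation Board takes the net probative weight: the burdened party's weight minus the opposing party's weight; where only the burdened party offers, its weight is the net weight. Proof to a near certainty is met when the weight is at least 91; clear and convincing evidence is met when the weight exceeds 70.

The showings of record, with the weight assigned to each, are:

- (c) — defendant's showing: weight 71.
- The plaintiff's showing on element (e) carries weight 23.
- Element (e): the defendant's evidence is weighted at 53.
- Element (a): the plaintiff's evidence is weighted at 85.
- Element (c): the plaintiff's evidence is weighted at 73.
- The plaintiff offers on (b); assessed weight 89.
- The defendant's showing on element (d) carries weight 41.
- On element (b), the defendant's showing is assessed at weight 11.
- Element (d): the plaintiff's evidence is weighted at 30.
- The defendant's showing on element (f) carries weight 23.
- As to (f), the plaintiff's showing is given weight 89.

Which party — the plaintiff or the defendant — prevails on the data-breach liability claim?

Stage 1 — burden on plaintiff; standard: proof to a near certainty (weight is at least 91).
    (a): 85 < 91 [not met]
    (b): 89 − 11 = 78 < 91 [not met]
  Stage 1 not carried; the plaintiff fails its burden.
So the defendant prevails.

defendant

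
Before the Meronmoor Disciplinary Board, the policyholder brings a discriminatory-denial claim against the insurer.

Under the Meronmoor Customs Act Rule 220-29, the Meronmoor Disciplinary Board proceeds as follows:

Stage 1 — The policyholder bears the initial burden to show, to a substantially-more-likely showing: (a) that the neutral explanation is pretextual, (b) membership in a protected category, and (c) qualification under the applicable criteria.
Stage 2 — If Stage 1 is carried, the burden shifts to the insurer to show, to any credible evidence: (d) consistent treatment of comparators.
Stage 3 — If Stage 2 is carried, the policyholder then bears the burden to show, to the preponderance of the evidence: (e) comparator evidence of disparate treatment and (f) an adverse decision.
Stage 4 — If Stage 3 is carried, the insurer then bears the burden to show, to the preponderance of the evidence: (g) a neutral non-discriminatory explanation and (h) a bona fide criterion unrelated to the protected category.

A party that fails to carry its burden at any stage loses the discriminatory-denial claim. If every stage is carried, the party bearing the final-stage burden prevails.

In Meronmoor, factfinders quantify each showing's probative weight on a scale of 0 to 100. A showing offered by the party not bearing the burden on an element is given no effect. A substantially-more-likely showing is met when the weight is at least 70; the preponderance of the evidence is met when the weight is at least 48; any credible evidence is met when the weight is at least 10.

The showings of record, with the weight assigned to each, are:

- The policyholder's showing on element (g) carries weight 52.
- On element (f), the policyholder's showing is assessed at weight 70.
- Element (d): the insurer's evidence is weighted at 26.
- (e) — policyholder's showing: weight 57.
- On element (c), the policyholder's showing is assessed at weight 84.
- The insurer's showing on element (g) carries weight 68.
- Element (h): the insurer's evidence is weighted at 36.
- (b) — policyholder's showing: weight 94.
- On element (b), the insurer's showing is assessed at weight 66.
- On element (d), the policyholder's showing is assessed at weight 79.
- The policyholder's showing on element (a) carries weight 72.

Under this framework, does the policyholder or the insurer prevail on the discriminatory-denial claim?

Stage 1 — burden on policyholder; standard: a substantially-more-likely showing (weight is at least 70).
    (a): 72 ≥ 70 [met]
    (b): 94 (insurer's 66 disregarded) ≥ 70 [met]
    (c): 84 ≥ 70 [met]
  Stage 1 is satisfied; the onus moves to the insurer.
Stage 2 — burden on insurer; standard: any credible evidence (weight is at least 10).
    (d): 26 (policyholder's 79 disregarded) ≥ 10 [met]
  All elements met. The burden passes to the policyholder.
Stage 3 — burden on policyholder; standard: the preponderance of the evidence (weight is at least 48).
    (e): 57 ≥ 48 [met]
    (f): 70 ≥ 48 [met]
  The policyholder carries Stage 3; the insurer now bears the burden.
Stage 4 — burden on insurer; standard: the preponderance of the evidence (weight is at least 48).
    (g): 68 (policyholder's 52 disregarded) ≥ 48 [met]
    (h): 36 < 48 [not met]
  Not every element is met, so the insurer fails to carry Stage 4.
So the policyholder prevails.

policyholder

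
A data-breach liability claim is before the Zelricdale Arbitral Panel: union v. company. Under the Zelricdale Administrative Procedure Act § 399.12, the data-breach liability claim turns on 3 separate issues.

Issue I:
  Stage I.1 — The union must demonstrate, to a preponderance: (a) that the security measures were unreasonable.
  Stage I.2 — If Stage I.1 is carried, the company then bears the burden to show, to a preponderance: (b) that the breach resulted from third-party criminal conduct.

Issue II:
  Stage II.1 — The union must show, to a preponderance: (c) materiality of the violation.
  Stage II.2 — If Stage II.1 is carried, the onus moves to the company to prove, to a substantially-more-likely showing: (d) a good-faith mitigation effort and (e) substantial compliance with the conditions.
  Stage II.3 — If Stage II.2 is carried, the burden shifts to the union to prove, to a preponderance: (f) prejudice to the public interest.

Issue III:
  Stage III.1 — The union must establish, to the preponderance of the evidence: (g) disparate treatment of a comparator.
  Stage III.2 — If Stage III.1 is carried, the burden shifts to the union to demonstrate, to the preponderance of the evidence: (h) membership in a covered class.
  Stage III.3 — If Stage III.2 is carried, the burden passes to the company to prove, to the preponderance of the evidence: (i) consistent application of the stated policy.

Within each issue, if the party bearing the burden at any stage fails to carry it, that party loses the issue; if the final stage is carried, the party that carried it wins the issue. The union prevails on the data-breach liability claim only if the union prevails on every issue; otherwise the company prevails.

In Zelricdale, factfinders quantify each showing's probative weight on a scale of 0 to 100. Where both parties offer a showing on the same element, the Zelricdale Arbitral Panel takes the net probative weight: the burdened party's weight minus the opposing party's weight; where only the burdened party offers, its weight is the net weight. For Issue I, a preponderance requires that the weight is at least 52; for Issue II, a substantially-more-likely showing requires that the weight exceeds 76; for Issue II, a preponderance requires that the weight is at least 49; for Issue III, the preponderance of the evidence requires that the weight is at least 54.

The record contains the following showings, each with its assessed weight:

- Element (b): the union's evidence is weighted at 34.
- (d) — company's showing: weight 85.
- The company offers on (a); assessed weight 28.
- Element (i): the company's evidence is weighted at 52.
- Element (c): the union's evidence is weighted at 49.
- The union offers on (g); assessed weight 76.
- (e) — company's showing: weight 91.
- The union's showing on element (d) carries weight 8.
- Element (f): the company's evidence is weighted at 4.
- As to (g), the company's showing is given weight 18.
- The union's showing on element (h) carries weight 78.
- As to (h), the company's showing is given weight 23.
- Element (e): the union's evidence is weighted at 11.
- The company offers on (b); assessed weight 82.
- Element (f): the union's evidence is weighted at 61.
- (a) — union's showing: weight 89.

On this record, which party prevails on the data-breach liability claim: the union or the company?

— Issue I —
Stage I.1 — burden on union; standard: a preponderance (weight is at least 52).
    (a): 89 − 28 = 61 ≥ 52 [met]
  Stage I.1 is satisfied; the onus moves to the company.
Stage I.2 — burden on company; standard: a preponderance (weight is at least 52).
    (b): 82 − 34 = 48 < 52 [not met]
  Not every element is met, so the company fails to carry Stage I.2.
The union prevails on this issue.
— Issue II —
At Stage II.1 the union must meet a preponderance (weight is at least 49): on (c) the weight is 49, ≥ 49, so (c) meets the standard.
  Stage II.1 is satisfied; the onus moves to the company.
At Stage II.2 the company must meet a substantially-more-likely showing (weight exceeds 76): on (d) the weight is 85 less the opposing 8 gives net 77, which does exceed 76, so (d) meets the standard; on (e) the weight is 91 less the opposing 11 gives net 80, > 76, so (e) meets the standard.
  All elements met. The burden passes to the union.
At Stage II.3 the union must meet a preponderance (weight is at least 49): on (f) the weight is 61 less the opposing 4 gives net 57, which does reach 49, so (f) meets the standard.
  All elements met at the final stage.
All stages carried — the union prevails on this issue.
— Issue III —
Stage III.1 — burden on union; standard: the preponderance of the evidence (weight is at least 54).
    (g): 76 − 18 = 58 ≥ 54 [met]
  Stage III.1 carried; the burden remains with the union.
Stage III.2 — burden on union; standard: the preponderance of the evidence (weight is at least 54).
    (h): 78 − 23 = 55 ≥ 54 [met]
  The union carries Stage III.2; the company now bears the burden.
Stage III.3 — burden on company; standard: the preponderance of the evidence (weight is at least 54).
    (i): 52 < 54 [not met]
  Stage III.3 not carried; the company fails its burden.
The analysis ends at Stage III.3; the union prevails on this issue.
Per-issue: Issue I → union; Issue II → union; Issue III → union. The union must prevail on every issue; overall, the union prevails.

union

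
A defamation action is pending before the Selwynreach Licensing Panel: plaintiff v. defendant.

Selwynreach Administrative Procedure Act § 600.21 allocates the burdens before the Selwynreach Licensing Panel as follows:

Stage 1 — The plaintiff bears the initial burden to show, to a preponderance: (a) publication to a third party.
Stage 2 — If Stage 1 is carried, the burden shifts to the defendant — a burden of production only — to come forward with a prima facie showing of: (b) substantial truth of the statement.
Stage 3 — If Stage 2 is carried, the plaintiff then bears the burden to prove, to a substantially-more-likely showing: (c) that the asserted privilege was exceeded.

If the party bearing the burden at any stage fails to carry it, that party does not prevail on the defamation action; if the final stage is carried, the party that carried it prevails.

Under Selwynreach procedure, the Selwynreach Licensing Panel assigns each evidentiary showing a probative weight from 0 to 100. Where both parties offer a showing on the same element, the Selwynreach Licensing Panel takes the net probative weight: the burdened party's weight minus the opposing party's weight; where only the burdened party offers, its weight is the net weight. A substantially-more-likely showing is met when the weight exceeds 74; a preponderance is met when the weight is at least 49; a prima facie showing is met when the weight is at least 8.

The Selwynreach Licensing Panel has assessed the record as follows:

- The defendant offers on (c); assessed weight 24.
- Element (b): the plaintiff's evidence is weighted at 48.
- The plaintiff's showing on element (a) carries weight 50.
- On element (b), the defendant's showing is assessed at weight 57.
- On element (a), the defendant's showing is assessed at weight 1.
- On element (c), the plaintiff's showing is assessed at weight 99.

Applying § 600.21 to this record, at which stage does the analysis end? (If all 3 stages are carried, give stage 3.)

Stage 1 (plaintiff, a preponderance, weight is at least 49): (a) net 50−1=49 ≥ 49 — meets.
  Stage 1 is satisfied; the onus moves to the defendant.
Stage 2 (defendant, a prima facie showing, weight is at least 8): (b) net 57−48=9 ≥ 8 — meets.
  All elements met. The burden passes to the plaintiff.
Stage 3 (plaintiff, a substantially-more-likely showing, weight exceeds 74): (c) net 99−24=75 > 74 — meets.
  All elements met at the final stage.
All stages carried — the plaintiff prevails.

stage 3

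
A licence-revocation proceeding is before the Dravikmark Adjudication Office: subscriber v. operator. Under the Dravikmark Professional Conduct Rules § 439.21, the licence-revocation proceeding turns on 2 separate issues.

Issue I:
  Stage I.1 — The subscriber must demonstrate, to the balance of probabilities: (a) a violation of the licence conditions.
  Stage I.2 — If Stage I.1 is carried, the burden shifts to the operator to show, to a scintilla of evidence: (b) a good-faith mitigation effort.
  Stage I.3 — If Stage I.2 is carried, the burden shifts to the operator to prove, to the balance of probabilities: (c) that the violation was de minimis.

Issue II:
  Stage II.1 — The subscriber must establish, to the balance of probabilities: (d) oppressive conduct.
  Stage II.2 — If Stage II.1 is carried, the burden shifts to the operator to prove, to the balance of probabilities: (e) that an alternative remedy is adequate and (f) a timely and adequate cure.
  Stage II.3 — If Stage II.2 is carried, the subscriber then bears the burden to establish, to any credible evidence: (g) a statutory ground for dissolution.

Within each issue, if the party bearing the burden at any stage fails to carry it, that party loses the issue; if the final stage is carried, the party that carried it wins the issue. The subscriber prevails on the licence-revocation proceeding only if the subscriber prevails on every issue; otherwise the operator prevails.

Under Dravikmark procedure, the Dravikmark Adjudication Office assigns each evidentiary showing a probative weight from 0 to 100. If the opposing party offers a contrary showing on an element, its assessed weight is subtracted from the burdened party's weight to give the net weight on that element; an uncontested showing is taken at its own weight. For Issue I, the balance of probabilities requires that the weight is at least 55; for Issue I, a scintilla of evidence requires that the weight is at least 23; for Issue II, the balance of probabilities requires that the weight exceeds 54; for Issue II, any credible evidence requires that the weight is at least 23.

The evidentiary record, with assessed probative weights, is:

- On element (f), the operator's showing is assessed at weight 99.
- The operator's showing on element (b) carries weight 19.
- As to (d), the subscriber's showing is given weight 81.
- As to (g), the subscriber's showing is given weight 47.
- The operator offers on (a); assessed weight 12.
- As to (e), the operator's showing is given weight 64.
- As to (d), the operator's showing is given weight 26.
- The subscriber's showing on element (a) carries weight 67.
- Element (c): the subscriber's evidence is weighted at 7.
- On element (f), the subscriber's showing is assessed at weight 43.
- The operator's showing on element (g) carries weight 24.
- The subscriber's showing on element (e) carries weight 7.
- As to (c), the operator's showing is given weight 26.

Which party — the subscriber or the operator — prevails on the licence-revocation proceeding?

— Issue I —
At Stage I.1 the subscriber must meet the balance of probabilities (weight is at least 55): on (a) the weight is 67 less the opposing 12 gives net 55, which does reach 55, so (a) meets the standard.
  All elements met. The burden passes to the operator.
At Stage I.2 the operator must meet a scintilla of evidence (weight is at least 23): on (b) the weight is 19, which does not reach 23, so (b) does not meet the standard.
  Stage I.2 not carried; the operator fails its burden.
So the subscriber prevails on this issue.
— Issue II —
Stage II.1 — burden on subscriber; standard: the balance of probabilities (weight exceeds 54).
    (d): 81 − 26 = 55 > 54 [met]
  Stage II.1 is satisfied; the onus moves to the operator.
Stage II.2 — burden on operator; standard: the balance of probabilities (weight exceeds 54).
    (e): 64 − 7 = 57 > 54 [met]
    (f): 99 − 43 = 56 > 54 [met]
  The operator carries Stage II.2; the subscriber now bears the burden.
Stage II.3 — burden on subscriber; standard: any credible evidence (weight is at least 23).
    (g): 47 − 24 = 23 ≥ 23 [met]
  Stage II.3 carried; the final stage is satisfied.
Every stage carried; the subscriber prevails on this issue.
Per-issue: Issue I → subscriber; Issue II → subscriber. The subscriber must prevail on every issue; overall, the subscriber prevails.

subscriber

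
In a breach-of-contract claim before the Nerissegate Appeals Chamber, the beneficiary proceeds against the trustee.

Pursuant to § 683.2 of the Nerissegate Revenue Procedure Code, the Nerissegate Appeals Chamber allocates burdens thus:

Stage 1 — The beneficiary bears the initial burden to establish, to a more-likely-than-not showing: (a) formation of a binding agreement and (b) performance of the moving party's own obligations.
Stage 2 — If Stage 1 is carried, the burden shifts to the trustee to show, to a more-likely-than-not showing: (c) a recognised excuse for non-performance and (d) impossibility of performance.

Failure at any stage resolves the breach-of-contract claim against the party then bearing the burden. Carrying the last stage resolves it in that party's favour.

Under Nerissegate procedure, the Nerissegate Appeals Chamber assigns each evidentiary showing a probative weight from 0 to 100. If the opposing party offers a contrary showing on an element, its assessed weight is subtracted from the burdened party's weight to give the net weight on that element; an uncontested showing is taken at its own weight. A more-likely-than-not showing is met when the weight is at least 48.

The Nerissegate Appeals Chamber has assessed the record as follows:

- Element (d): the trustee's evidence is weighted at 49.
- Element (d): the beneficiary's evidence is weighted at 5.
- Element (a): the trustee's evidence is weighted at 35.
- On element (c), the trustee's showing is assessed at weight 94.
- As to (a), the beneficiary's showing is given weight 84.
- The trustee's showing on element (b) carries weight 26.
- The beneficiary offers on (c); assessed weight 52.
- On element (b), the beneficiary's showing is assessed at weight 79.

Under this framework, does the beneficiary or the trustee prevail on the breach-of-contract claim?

beneficiary

Stage 1 (beneficiary, a more-likely-than-not showing, weight is at least 48): (a) net 84−35=49 ≥ 48 — meets; (b) net 79−26=53 ≥ 48 — meets.
  Stage 1 is satisfied; the onus moves to the trustee.
Stage 2 (trustee, a more-likely-than-not showing, weight is at least 48): (c) net 94−52=42 < 48 — fails; (d) net 49−5=44 < 48 — fails.
  The trustee does not carry Stage 2.
The beneficiary prevails.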